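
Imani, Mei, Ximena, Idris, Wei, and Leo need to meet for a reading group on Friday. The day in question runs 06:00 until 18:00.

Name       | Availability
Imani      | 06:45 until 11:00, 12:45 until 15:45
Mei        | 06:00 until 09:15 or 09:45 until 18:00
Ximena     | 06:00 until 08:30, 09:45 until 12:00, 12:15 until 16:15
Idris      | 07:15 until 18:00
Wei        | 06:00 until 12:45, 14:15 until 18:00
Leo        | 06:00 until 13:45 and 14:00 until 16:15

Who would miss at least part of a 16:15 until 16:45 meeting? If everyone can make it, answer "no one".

Imani, Leo, Ximena

Imani: not fully free for 16:15-16:45. Mei: free for 16:15-16:45. Ximena: not fully free for 16:15-16:45. Idris: free for 16:15-16:45. Wei: free for 16:15-16:45. Leo: not fully free for 16:15-16:45.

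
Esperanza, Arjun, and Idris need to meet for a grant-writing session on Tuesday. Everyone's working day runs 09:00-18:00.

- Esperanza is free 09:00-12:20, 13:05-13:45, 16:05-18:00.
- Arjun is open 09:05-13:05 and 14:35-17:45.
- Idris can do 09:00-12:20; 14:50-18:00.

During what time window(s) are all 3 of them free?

Esperanza ∩ Arjun: 09:05-12:20, 16:05-17:45.
Esperanza ∩ Arjun ∩ Idris: 09:05-12:20, 16:05-17:45.
So the common availability across everyone is 09:05-12:20, 16:05-17:45.

09:05-12:20, 16:05-17:45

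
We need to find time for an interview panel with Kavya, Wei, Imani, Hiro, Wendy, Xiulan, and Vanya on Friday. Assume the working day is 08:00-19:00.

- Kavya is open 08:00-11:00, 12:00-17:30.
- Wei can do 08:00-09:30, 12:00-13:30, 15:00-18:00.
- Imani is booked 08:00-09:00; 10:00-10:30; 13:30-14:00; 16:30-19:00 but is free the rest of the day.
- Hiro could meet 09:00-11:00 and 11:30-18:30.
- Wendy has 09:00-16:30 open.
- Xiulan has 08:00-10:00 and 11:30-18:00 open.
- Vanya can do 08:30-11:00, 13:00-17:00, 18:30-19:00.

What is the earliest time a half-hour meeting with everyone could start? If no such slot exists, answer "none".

Kavya free: 08:00-11:00, 12:00-17:30.
Wei free: 08:00-09:30, 12:00-13:30, 15:00-18:00.
Imani free: 09:00-10:00, 10:30-13:30, 14:00-16:30 (invert busy blocks within the working day).
Hiro free: 09:00-11:00, 11:30-18:30.
Wendy free: 09:00-16:30.
Xiulan free: 08:00-10:00, 11:30-18:00.
Vanya free: 08:30-11:00, 13:00-17:00, 18:30-19:00.
Kavya ∩ Wei: 08:00-09:30, 12:00-13:30, 15:00-17:30.
Kavya ∩ Wei ∩ Imani: 09:00-09:30, 12:00-13:30, 15:00-16:30.
Kavya ∩ Wei ∩ Imani ∩ Hiro: 09:00-09:30, 12:00-13:30, 15:00-16:30.
Kavya ∩ Wei ∩ Imani ∩ Hiro ∩ Wendy: 09:00-09:30, 12:00-13:30, 15:00-16:30.
Kavya ∩ Wei ∩ Imani ∩ Hiro ∩ Wendy ∩ Xiulan: 09:00-09:30, 12:00-13:30, 15:00-16:30.
Kavya ∩ Wei ∩ Imani ∩ Hiro ∩ Wendy ∩ Xiulan ∩ Vanya: 09:00-09:30, 13:00-13:30, 15:00-16:30.
The first common window of at least 30 minutes is 09:00-09:30, so the earliest start is 09:00.

09:00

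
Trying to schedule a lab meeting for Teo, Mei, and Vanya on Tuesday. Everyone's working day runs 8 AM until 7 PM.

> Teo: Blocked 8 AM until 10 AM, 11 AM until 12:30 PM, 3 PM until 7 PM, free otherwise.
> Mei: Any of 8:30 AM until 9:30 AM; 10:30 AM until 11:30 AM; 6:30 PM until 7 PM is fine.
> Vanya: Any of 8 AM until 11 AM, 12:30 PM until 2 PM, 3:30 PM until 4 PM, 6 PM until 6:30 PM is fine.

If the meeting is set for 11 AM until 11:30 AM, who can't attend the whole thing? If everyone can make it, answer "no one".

Teo free: 10:00-11:00, 12:30-15:00 (invert busy blocks within the working day).
Mei free: 08:30-09:30, 10:30-11:30, 18:30-19:00.
Vanya free: 08:00-11:00, 12:30-14:00, 15:30-16:00, 18:00-18:30.
Teo: not fully free for 11:00-11:30. Mei: free for 11:00-11:30. Vanya: not fully free for 11:00-11:30.

Teo, Vanya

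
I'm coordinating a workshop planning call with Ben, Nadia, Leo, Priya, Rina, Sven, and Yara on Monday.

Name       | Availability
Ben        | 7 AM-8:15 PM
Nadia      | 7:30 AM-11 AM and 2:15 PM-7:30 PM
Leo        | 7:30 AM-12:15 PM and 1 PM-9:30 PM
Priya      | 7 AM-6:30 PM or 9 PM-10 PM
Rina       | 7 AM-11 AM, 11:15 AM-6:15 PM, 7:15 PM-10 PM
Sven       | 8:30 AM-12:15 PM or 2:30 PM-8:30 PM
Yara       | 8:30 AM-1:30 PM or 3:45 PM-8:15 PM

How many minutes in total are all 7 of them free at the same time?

Ben ∩ Nadia: 07:30-11:00, 14:15-19:30.
Ben ∩ Nadia ∩ Leo: 07:30-11:00, 14:15-19:30.
Ben ∩ Nadia ∩ Leo ∩ Priya: 07:30-11:00, 14:15-18:30.
Ben ∩ Nadia ∩ Leo ∩ Priya ∩ Rina: 07:30-11:00, 14:15-18:15.
Ben ∩ Nadia ∩ Leo ∩ Priya ∩ Rina ∩ Sven: 08:30-11:00, 14:30-18:15.
Ben ∩ Nadia ∩ Leo ∩ Priya ∩ Rina ∩ Sven ∩ Yara: 08:30-11:00, 15:45-18:15.
Summing the common windows: 150 + 150 = 300 minutes.

300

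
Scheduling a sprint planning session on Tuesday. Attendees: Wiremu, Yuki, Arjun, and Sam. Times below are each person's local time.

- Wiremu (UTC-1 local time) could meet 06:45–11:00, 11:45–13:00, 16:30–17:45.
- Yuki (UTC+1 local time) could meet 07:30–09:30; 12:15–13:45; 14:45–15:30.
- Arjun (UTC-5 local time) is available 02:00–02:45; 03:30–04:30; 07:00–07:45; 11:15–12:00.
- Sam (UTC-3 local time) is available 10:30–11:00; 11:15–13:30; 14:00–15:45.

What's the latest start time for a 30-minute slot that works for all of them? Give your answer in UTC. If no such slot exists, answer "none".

Wiremu in UTC: 07:45-12:00, 12:45-14:00, 17:30-18:45 (add 1h to convert from UTC-1).
Yuki in UTC: 06:30-08:30, 11:15-12:45, 13:45-14:30 (subtract 1h to convert from UTC+1).
Arjun in UTC: 07:00-07:45, 08:30-09:30, 12:00-12:45, 16:15-17:00 (add 5h to convert from UTC-5).
Sam in UTC: 13:30-14:00, 14:15-16:30, 17:00-18:45 (add 3h to convert from UTC-3).
Wiremu ∩ Yuki: 07:45-08:30, 11:15-12:00, 13:45-14:00.
Wiremu ∩ Yuki ∩ Arjun: ∅.
Wiremu ∩ Yuki ∩ Arjun ∩ Sam: ∅.
There is no time when everyone is free.
No common window is at least 30 minutes long.

none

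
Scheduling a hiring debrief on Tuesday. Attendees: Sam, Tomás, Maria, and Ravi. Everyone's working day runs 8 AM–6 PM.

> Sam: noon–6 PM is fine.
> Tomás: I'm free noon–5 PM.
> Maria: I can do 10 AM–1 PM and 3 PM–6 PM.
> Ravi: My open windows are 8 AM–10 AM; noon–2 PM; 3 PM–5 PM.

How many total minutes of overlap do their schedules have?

180

Sam ∩ Tomás: 12:00-17:00.
Sam ∩ Tomás ∩ Maria: 12:00-13:00, 15:00-17:00.
Sam ∩ Tomás ∩ Maria ∩ Ravi: 12:00-13:00, 15:00-17:00.
Summing the common windows: 60 + 120 = 180 minutes.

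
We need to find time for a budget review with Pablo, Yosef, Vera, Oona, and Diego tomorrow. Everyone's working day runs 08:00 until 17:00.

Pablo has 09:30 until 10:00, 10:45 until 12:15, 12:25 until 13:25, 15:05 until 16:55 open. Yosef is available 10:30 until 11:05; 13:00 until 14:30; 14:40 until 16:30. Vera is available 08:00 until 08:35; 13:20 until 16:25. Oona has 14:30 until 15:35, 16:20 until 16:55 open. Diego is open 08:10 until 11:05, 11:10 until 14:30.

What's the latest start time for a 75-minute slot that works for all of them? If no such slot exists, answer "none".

none

Pablo ∩ Yosef: 10:45-11:05, 13:00-13:25, 15:05-16:30.
Pablo ∩ Yosef ∩ Vera: 13:20-13:25, 15:05-16:25.
Pablo ∩ Yosef ∩ Vera ∩ Oona: 15:05-15:35, 16:20-16:25.
Pablo ∩ Yosef ∩ Vera ∩ Oona ∩ Diego: ∅.
There is no time when everyone is free.
No common window is at least 75 minutes long.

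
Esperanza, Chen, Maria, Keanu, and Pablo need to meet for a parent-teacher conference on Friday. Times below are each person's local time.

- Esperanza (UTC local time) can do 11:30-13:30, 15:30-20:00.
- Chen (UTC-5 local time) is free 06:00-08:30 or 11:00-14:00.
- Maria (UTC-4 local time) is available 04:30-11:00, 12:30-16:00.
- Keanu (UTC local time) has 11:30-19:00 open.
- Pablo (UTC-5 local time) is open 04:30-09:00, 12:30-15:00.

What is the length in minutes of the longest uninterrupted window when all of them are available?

120

Esperanza in UTC: 11:30-13:30, 15:30-20:00.
Chen in UTC: 11:00-13:30, 16:00-19:00 (add 5h to convert from UTC-5).
Maria in UTC: 08:30-15:00, 16:30-20:00 (add 4h to convert from UTC-4).
Keanu in UTC: 11:30-19:00.
Pablo in UTC: 09:30-14:00, 17:30-20:00 (add 5h to convert from UTC-5).
Esperanza ∩ Chen: 11:30-13:30, 16:00-19:00.
Esperanza ∩ Chen ∩ Maria: 11:30-13:30, 16:30-19:00.
Esperanza ∩ Chen ∩ Maria ∩ Keanu: 11:30-13:30, 16:30-19:00.
Esperanza ∩ Chen ∩ Maria ∩ Keanu ∩ Pablo: 11:30-13:30, 17:30-19:00.
Those are the intersection windows.
The longest is 11:30-13:30 at 120 minutes.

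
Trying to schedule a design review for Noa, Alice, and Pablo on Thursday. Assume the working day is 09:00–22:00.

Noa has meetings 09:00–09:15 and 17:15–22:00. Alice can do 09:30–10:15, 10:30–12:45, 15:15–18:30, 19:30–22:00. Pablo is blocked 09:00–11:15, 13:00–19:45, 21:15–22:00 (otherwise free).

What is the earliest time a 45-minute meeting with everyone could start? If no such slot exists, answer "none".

11:15

Noa free: 09:15-17:15 (invert busy blocks within the working day).
Alice free: 09:30-10:15, 10:30-12:45, 15:15-18:30, 19:30-22:00.
Pablo free: 11:15-13:00, 19:45-21:15 (invert busy blocks within the working day).
Noa ∩ Alice: 09:30-10:15, 10:30-12:45, 15:15-17:15.
Noa ∩ Alice ∩ Pablo: 11:15-12:45.
The first common window of at least 45 minutes is 11:15-12:45, so the earliest start is 11:15.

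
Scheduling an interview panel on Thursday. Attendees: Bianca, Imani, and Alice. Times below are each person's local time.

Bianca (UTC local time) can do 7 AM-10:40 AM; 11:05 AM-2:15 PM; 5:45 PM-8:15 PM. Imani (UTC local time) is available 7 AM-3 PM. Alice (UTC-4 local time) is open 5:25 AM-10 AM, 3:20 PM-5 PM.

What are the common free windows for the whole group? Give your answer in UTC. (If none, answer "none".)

09:25-10:40, 11:05-14:00

Bianca in UTC: 07:00-10:40, 11:05-14:15, 17:45-20:15.
Imani in UTC: 07:00-15:00.
Alice in UTC: 09:25-14:00, 19:20-21:00 (add 4h to convert from UTC-4).
Bianca ∩ Imani: 07:00-10:40, 11:05-14:15.
Bianca ∩ Imani ∩ Alice: 09:25-10:40, 11:05-14:00.
Those are the intersection windows.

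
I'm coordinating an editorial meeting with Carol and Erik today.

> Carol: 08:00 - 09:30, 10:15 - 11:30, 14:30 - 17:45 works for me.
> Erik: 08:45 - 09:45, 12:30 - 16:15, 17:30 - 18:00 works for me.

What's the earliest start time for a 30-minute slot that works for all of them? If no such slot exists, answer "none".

08:45

Carol ∩ Erik: 08:45-09:30, 14:30-16:15, 17:30-17:45.
The first common window of at least 30 minutes is 08:45-09:30, so the earliest start is 08:45.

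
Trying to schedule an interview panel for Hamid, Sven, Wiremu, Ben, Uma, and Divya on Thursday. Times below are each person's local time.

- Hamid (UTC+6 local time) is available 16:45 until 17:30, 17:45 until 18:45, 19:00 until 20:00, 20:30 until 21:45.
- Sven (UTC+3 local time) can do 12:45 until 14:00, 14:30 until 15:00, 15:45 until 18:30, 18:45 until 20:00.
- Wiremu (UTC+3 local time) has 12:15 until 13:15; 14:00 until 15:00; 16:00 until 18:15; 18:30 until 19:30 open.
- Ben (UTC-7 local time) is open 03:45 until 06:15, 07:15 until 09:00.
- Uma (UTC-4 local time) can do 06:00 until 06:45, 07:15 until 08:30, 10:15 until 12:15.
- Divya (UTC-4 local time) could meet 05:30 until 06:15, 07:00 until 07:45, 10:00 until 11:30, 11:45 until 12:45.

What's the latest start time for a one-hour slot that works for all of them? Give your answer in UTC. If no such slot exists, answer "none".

Hamid in UTC: 10:45-11:30, 11:45-12:45, 13:00-14:00, 14:30-15:45 (subtract 6h to convert from UTC+6).
Sven in UTC: 09:45-11:00, 11:30-12:00, 12:45-15:30, 15:45-17:00 (subtract 3h to convert from UTC+3).
Wiremu in UTC: 09:15-10:15, 11:00-12:00, 13:00-15:15, 15:30-16:30 (subtract 3h to convert from UTC+3).
Ben in UTC: 10:45-13:15, 14:15-16:00 (add 7h to convert from UTC-7).
Uma in UTC: 10:00-10:45, 11:15-12:30, 14:15-16:15 (add 4h to convert from UTC-4).
Divya in UTC: 09:30-10:15, 11:00-11:45, 14:00-15:30, 15:45-16:45 (add 4h to convert from UTC-4).
Hamid ∩ Sven: 10:45-11:00, 11:45-12:00, 13:00-14:00, 14:30-15:30.
Hamid ∩ Sven ∩ Wiremu: 11:45-12:00, 13:00-14:00, 14:30-15:15.
Hamid ∩ Sven ∩ Wiremu ∩ Ben: 11:45-12:00, 13:00-13:15, 14:30-15:15.
Hamid ∩ Sven ∩ Wiremu ∩ Ben ∩ Uma: 11:45-12:00, 14:30-15:15.
Hamid ∩ Sven ∩ Wiremu ∩ Ben ∩ Uma ∩ Divya: 14:30-15:15.
Those are the intersection windows.
No common window is at least 60 minutes long.

none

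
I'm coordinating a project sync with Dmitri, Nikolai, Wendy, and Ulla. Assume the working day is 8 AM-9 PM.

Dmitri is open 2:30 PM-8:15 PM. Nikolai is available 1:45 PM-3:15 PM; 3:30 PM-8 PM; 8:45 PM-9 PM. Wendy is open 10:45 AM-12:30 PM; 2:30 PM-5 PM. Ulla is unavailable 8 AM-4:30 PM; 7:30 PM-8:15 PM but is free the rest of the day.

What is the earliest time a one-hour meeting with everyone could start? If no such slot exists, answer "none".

none

Dmitri free: 14:30-20:15.
Nikolai free: 13:45-15:15, 15:30-20:00, 20:45-21:00.
Wendy free: 10:45-12:30, 14:30-17:00.
Ulla free: 16:30-19:30, 20:15-21:00 (invert busy blocks within the working day).
Dmitri ∩ Nikolai: 14:30-15:15, 15:30-20:00.
Dmitri ∩ Nikolai ∩ Wendy: 14:30-15:15, 15:30-17:00.
Dmitri ∩ Nikolai ∩ Wendy ∩ Ulla: 16:30-17:00.
No common window is at least 60 minutes long.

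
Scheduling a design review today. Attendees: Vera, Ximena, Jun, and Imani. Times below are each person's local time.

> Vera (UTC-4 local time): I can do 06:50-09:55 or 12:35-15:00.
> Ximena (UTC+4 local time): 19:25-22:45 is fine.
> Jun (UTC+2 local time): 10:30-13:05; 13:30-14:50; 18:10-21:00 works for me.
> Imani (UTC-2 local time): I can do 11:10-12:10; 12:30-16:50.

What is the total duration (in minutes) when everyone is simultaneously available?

130

Vera in UTC: 10:50-13:55, 16:35-19:00 (add 4h to convert from UTC-4).
Ximena in UTC: 15:25-18:45 (subtract 4h to convert from UTC+4).
Jun in UTC: 08:30-11:05, 11:30-12:50, 16:10-19:00 (subtract 2h to convert from UTC+2).
Imani in UTC: 13:10-14:10, 14:30-18:50 (add 2h to convert from UTC-2).
Vera ∩ Ximena: 16:35-18:45.
Vera ∩ Ximena ∩ Jun: 16:35-18:45.
Vera ∩ Ximena ∩ Jun ∩ Imani: 16:35-18:45.
That's a single block of 130 minutes.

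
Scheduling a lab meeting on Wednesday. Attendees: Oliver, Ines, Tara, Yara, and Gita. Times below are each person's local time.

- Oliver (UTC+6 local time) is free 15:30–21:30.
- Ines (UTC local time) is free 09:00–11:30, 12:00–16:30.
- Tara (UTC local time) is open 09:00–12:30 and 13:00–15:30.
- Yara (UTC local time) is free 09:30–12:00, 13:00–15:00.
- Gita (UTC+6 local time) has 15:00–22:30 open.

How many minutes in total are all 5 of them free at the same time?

240

Oliver in UTC: 09:30-15:30 (subtract 6h to convert from UTC+6).
Ines in UTC: 09:00-11:30, 12:00-16:30.
Tara in UTC: 09:00-12:30, 13:00-15:30.
Yara in UTC: 09:30-12:00, 13:00-15:00.
Gita in UTC: 09:00-16:30 (subtract 6h to convert from UTC+6).
Oliver ∩ Ines: 09:30-11:30, 12:00-15:30.
Oliver ∩ Ines ∩ Tara: 09:30-11:30, 12:00-12:30, 13:00-15:30.
Oliver ∩ Ines ∩ Tara ∩ Yara: 09:30-11:30, 13:00-15:00.
Oliver ∩ Ines ∩ Tara ∩ Yara ∩ Gita: 09:30-11:30, 13:00-15:00.
So the common availability across everyone is 09:30-11:30, 13:00-15:00.
Summing the common windows: 120 + 120 = 240 minutes.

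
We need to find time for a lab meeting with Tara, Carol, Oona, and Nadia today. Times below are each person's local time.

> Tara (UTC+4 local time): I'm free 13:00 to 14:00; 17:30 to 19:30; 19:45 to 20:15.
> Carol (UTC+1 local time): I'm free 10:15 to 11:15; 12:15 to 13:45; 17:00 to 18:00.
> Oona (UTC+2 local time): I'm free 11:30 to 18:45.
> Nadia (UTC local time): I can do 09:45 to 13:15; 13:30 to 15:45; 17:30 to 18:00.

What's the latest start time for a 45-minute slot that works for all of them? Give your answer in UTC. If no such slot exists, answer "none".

none

Tara in UTC: 09:00-10:00, 13:30-15:30, 15:45-16:15 (subtract 4h to convert from UTC+4).
Carol in UTC: 09:15-10:15, 11:15-12:45, 16:00-17:00 (subtract 1h to convert from UTC+1).
Oona in UTC: 09:30-16:45 (subtract 2h to convert from UTC+2).
Nadia in UTC: 09:45-13:15, 13:30-15:45, 17:30-18:00.
Tara ∩ Carol: 09:15-10:00, 16:00-16:15.
Tara ∩ Carol ∩ Oona: 09:30-10:00, 16:00-16:15.
Tara ∩ Carol ∩ Oona ∩ Nadia: 09:45-10:00.
Those are the intersection windows.
No common window is at least 45 minutes long.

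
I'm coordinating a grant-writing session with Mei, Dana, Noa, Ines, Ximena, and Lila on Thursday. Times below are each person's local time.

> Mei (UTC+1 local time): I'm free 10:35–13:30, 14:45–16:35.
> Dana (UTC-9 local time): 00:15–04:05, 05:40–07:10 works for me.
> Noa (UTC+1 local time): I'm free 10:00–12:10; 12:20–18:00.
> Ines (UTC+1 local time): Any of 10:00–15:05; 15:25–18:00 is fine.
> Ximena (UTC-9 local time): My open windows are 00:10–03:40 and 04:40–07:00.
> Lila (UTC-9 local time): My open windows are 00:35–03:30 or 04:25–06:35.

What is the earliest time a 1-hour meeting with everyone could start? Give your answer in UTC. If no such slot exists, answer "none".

09:35

Mei in UTC: 09:35-12:30, 13:45-15:35 (subtract 1h to convert from UTC+1).
Dana in UTC: 09:15-13:05, 14:40-16:10 (add 9h to convert from UTC-9).
Noa in UTC: 09:00-11:10, 11:20-17:00 (subtract 1h to convert from UTC+1).
Ines in UTC: 09:00-14:05, 14:25-17:00 (subtract 1h to convert from UTC+1).
Ximena in UTC: 09:10-12:40, 13:40-16:00 (add 9h to convert from UTC-9).
Lila in UTC: 09:35-12:30, 13:25-15:35 (add 9h to convert from UTC-9).
Mei ∩ Dana: 09:35-12:30, 14:40-15:35.
Mei ∩ Dana ∩ Noa: 09:35-11:10, 11:20-12:30, 14:40-15:35.
Mei ∩ Dana ∩ Noa ∩ Ines: 09:35-11:10, 11:20-12:30, 14:40-15:35.
Mei ∩ Dana ∩ Noa ∩ Ines ∩ Ximena: 09:35-11:10, 11:20-12:30, 14:40-15:35.
Mei ∩ Dana ∩ Noa ∩ Ines ∩ Ximena ∩ Lila: 09:35-11:10, 11:20-12:30, 14:40-15:35.
Those are the intersection windows.
The first common window of at least 60 minutes is 09:35-11:10, so the earliest start is 09:35.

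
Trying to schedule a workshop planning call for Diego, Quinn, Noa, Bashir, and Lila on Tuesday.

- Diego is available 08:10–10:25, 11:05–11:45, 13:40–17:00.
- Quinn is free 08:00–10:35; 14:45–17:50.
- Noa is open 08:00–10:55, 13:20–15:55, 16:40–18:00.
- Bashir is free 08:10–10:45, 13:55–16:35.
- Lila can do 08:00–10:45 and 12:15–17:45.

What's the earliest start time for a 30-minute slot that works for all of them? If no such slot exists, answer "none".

08:10

Diego ∩ Quinn: 08:10-10:25, 14:45-17:00.
Diego ∩ Quinn ∩ Noa: 08:10-10:25, 14:45-15:55, 16:40-17:00.
Diego ∩ Quinn ∩ Noa ∩ Bashir: 08:10-10:25, 14:45-15:55.
Diego ∩ Quinn ∩ Noa ∩ Bashir ∩ Lila: 08:10-10:25, 14:45-15:55.
The first common window of at least 30 minutes is 08:10-10:25, so the earliest start is 08:10.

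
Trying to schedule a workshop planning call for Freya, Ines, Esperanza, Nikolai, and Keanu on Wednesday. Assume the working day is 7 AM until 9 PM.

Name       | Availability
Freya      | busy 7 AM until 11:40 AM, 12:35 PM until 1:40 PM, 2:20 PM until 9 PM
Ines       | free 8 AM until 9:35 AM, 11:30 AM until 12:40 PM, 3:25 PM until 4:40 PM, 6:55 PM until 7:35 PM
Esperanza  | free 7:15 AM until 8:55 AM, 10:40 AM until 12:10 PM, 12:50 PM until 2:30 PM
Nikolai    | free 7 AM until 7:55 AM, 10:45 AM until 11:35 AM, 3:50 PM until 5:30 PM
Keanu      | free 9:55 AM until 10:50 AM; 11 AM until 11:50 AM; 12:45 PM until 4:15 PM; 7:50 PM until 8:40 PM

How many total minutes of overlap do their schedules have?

Freya free: 11:40-12:35, 13:40-14:20 (invert busy blocks within the working day).
Ines free: 08:00-09:35, 11:30-12:40, 15:25-16:40, 18:55-19:35.
Esperanza free: 07:15-08:55, 10:40-12:10, 12:50-14:30.
Nikolai free: 07:00-07:55, 10:45-11:35, 15:50-17:30.
Keanu free: 09:55-10:50, 11:00-11:50, 12:45-16:15, 19:50-20:40.
Freya ∩ Ines: 11:40-12:35.
Freya ∩ Ines ∩ Esperanza: 11:40-12:10.
Freya ∩ Ines ∩ Esperanza ∩ Nikolai: ∅.
Freya ∩ Ines ∩ Esperanza ∩ Nikolai ∩ Keanu: ∅.
There is no time when everyone is free.
There is no common window, so the total is 0 minutes.

0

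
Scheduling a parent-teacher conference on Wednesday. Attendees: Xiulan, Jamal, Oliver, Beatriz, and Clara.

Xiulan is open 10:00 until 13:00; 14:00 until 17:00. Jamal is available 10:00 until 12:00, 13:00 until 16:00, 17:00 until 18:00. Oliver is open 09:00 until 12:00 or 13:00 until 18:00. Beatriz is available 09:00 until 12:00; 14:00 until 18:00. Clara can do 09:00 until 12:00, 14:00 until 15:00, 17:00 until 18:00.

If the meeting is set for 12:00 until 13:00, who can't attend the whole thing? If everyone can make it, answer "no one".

Xiulan: free for 12:00-13:00. Jamal: not fully free for 12:00-13:00. Oliver: not fully free for 12:00-13:00. Beatriz: not fully free for 12:00-13:00. Clara: not fully free for 12:00-13:00.

Beatriz, Clara, Jamal, Oliver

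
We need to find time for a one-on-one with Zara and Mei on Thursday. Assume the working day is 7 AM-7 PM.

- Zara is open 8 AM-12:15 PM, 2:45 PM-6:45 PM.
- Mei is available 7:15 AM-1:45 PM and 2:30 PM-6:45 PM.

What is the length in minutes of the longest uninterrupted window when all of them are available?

Zara ∩ Mei: 08:00-12:15, 14:45-18:45.
The longest is 08:00-12:15 at 255 minutes.

255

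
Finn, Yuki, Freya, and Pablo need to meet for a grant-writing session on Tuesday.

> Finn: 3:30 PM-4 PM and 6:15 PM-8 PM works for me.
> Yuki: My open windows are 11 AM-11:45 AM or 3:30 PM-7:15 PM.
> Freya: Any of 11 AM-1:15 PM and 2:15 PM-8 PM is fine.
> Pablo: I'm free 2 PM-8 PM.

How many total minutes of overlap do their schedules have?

90

Finn ∩ Yuki: 15:30-16:00, 18:15-19:15.
Finn ∩ Yuki ∩ Freya: 15:30-16:00, 18:15-19:15.
Finn ∩ Yuki ∩ Freya ∩ Pablo: 15:30-16:00, 18:15-19:15.
Summing the common windows: 30 + 60 = 90 minutes.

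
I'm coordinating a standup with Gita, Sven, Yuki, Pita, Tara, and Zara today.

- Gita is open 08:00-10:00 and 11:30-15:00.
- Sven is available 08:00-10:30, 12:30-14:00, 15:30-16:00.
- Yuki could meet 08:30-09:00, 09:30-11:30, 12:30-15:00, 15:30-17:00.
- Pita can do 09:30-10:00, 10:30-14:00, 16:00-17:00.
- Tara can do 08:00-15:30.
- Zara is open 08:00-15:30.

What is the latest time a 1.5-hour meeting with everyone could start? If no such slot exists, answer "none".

Gita ∩ Sven: 08:00-10:00, 12:30-14:00.
Gita ∩ Sven ∩ Yuki: 08:30-09:00, 09:30-10:00, 12:30-14:00.
Gita ∩ Sven ∩ Yuki ∩ Pita: 09:30-10:00, 12:30-14:00.
Gita ∩ Sven ∩ Yuki ∩ Pita ∩ Tara: 09:30-10:00, 12:30-14:00.
Gita ∩ Sven ∩ Yuki ∩ Pita ∩ Tara ∩ Zara: 09:30-10:00, 12:30-14:00.
The last common window of at least 90 minutes is 12:30-14:00; a 90-minute meeting can start as late as 12:30 and still end by 14:00.

12:30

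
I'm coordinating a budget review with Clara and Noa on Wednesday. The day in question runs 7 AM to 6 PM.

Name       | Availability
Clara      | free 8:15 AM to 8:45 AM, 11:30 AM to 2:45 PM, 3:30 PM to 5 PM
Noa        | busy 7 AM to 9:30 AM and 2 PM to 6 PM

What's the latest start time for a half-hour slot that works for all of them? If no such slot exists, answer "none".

13:30

Clara free: 08:15-08:45, 11:30-14:45, 15:30-17:00.
Noa free: 09:30-14:00 (invert busy blocks within the working day).
Clara ∩ Noa: 11:30-14:00.
The last common window of at least 30 minutes is 11:30-14:00; a 30-minute meeting can start as late as 13:30 and still end by 14:00.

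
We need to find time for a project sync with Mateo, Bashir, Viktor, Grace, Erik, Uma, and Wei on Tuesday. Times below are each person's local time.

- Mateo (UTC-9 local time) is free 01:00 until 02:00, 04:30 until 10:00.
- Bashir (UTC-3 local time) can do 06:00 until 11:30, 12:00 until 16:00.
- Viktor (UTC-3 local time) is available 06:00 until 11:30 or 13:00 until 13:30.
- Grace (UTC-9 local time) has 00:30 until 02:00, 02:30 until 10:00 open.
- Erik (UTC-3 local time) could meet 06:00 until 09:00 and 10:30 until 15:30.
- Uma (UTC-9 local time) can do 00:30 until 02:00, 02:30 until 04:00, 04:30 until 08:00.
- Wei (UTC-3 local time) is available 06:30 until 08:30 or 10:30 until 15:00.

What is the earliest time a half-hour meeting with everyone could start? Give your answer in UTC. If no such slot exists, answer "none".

Mateo in UTC: 10:00-11:00, 13:30-19:00 (add 9h to convert from UTC-9).
Bashir in UTC: 09:00-14:30, 15:00-19:00 (add 3h to convert from UTC-3).
Viktor in UTC: 09:00-14:30, 16:00-16:30 (add 3h to convert from UTC-3).
Grace in UTC: 09:30-11:00, 11:30-19:00 (add 9h to convert from UTC-9).
Erik in UTC: 09:00-12:00, 13:30-18:30 (add 3h to convert from UTC-3).
Uma in UTC: 09:30-11:00, 11:30-13:00, 13:30-17:00 (add 9h to convert from UTC-9).
Wei in UTC: 09:30-11:30, 13:30-18:00 (add 3h to convert from UTC-3).
Mateo ∩ Bashir: 10:00-11:00, 13:30-14:30, 15:00-19:00.
Mateo ∩ Bashir ∩ Viktor: 10:00-11:00, 13:30-14:30, 16:00-16:30.
Mateo ∩ Bashir ∩ Viktor ∩ Grace: 10:00-11:00, 13:30-14:30, 16:00-16:30.
Mateo ∩ Bashir ∩ Viktor ∩ Grace ∩ Erik: 10:00-11:00, 13:30-14:30, 16:00-16:30.
Mateo ∩ Bashir ∩ Viktor ∩ Grace ∩ Erik ∩ Uma: 10:00-11:00, 13:30-14:30, 16:00-16:30.
Mateo ∩ Bashir ∩ Viktor ∩ Grace ∩ Erik ∩ Uma ∩ Wei: 10:00-11:00, 13:30-14:30, 16:00-16:30.
Those are the intersection windows.
The first common window of at least 30 minutes is 10:00-11:00, so the earliest start is 10:00.

10:00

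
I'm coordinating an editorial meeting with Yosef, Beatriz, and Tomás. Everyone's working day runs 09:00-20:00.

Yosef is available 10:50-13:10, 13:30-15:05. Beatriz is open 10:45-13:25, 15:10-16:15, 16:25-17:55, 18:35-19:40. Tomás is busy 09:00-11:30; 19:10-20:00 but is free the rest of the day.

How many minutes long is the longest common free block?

Yosef free: 10:50-13:10, 13:30-15:05.
Beatriz free: 10:45-13:25, 15:10-16:15, 16:25-17:55, 18:35-19:40.
Tomás free: 11:30-19:10 (invert busy blocks within the working day).
Yosef ∩ Beatriz: 10:50-13:10.
Yosef ∩ Beatriz ∩ Tomás: 11:30-13:10.
The longest is 11:30-13:10 at 100 minutes.

100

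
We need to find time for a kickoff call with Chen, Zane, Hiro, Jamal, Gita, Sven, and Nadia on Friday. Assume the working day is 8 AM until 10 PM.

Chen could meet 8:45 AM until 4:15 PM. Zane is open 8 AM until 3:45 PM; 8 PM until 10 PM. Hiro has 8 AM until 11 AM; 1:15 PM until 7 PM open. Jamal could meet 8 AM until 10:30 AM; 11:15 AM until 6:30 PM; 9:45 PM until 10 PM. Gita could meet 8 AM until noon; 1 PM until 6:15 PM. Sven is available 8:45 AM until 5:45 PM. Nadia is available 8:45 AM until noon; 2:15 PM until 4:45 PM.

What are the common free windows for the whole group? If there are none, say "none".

08:45-10:30, 14:15-15:45

Chen ∩ Zane: 08:45-15:45.
Chen ∩ Zane ∩ Hiro: 08:45-11:00, 13:15-15:45.
Chen ∩ Zane ∩ Hiro ∩ Jamal: 08:45-10:30, 13:15-15:45.
Chen ∩ Zane ∩ Hiro ∩ Jamal ∩ Gita: 08:45-10:30, 13:15-15:45.
Chen ∩ Zane ∩ Hiro ∩ Jamal ∩ Gita ∩ Sven: 08:45-10:30, 13:15-15:45.
Chen ∩ Zane ∩ Hiro ∩ Jamal ∩ Gita ∩ Sven ∩ Nadia: 08:45-10:30, 14:15-15:45.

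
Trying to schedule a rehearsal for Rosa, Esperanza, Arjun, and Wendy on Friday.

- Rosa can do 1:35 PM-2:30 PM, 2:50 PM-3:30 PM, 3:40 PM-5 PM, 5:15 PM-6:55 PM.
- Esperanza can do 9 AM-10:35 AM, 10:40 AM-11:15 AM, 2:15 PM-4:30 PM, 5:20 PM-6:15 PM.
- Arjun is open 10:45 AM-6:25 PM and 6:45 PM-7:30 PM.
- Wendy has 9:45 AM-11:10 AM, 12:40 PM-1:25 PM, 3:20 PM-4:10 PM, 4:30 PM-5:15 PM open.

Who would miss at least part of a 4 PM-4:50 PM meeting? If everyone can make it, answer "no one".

Rosa: free for 16:00-16:50. Esperanza: not fully free for 16:00-16:50. Arjun: free for 16:00-16:50. Wendy: not fully free for 16:00-16:50.

Esperanza, Wendy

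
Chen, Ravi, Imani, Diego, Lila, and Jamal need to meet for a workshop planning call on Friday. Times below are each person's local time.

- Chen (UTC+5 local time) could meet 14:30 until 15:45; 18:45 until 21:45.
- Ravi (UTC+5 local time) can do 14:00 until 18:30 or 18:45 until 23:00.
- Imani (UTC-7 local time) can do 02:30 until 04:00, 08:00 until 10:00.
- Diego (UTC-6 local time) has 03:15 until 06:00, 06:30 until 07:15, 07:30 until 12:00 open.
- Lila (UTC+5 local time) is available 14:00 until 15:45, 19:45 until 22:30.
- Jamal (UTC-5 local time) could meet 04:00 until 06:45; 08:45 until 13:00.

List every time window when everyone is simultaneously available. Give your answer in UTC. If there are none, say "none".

Chen in UTC: 09:30-10:45, 13:45-16:45 (subtract 5h to convert from UTC+5).
Ravi in UTC: 09:00-13:30, 13:45-18:00 (subtract 5h to convert from UTC+5).
Imani in UTC: 09:30-11:00, 15:00-17:00 (add 7h to convert from UTC-7).
Diego in UTC: 09:15-12:00, 12:30-13:15, 13:30-18:00 (add 6h to convert from UTC-6).
Lila in UTC: 09:00-10:45, 14:45-17:30 (subtract 5h to convert from UTC+5).
Jamal in UTC: 09:00-11:45, 13:45-18:00 (add 5h to convert from UTC-5).
Chen ∩ Ravi: 09:30-10:45, 13:45-16:45.
Chen ∩ Ravi ∩ Imani: 09:30-10:45, 15:00-16:45.
Chen ∩ Ravi ∩ Imani ∩ Diego: 09:30-10:45, 15:00-16:45.
Chen ∩ Ravi ∩ Imani ∩ Diego ∩ Lila: 09:30-10:45, 15:00-16:45.
Chen ∩ Ravi ∩ Imani ∩ Diego ∩ Lila ∩ Jamal: 09:30-10:45, 15:00-16:45.

09:30-10:45, 15:00-16:45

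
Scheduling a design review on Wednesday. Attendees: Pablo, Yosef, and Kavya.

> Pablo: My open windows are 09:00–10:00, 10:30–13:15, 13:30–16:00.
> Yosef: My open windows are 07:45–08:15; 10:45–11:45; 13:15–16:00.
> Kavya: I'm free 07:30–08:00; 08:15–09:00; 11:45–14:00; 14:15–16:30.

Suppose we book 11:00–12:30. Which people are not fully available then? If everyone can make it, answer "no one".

Kavya, Yosef

Pablo: free for 11:00-12:30. Yosef: not fully free for 11:00-12:30. Kavya: not fully free for 11:00-12:30.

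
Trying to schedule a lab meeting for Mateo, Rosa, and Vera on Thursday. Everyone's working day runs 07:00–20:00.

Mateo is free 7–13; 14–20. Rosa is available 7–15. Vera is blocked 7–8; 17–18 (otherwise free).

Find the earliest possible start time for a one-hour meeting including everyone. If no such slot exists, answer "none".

Mateo free: 07:00-13:00, 14:00-20:00.
Rosa free: 07:00-15:00.
Vera free: 08:00-17:00, 18:00-20:00 (invert busy blocks within the working day).
Mateo ∩ Rosa: 07:00-13:00, 14:00-15:00.
Mateo ∩ Rosa ∩ Vera: 08:00-13:00, 14:00-15:00.
The first common window of at least 60 minutes is 08:00-13:00, so the earliest start is 08:00.

08:00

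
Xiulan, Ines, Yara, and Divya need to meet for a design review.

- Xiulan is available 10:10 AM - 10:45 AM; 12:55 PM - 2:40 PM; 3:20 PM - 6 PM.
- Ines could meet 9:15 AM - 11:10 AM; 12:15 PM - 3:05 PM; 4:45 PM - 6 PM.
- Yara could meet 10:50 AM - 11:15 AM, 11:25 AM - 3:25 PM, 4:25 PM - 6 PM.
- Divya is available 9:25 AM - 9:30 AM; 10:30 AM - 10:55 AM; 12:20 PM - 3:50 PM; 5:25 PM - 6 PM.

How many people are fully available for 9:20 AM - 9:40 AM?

1

Ines can make the full 09:20-09:40 slot — that's 1.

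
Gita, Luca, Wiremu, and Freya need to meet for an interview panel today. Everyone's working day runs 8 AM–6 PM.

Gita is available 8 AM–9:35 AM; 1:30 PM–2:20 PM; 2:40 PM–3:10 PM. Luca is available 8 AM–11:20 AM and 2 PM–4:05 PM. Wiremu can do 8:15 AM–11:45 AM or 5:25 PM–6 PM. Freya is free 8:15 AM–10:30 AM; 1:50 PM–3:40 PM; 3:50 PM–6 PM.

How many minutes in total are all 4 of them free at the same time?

Gita ∩ Luca: 08:00-09:35, 14:00-14:20, 14:40-15:10.
Gita ∩ Luca ∩ Wiremu: 08:15-09:35.
Gita ∩ Luca ∩ Wiremu ∩ Freya: 08:15-09:35.
Those are the intersection windows.
That's a single block of 80 minutes.

80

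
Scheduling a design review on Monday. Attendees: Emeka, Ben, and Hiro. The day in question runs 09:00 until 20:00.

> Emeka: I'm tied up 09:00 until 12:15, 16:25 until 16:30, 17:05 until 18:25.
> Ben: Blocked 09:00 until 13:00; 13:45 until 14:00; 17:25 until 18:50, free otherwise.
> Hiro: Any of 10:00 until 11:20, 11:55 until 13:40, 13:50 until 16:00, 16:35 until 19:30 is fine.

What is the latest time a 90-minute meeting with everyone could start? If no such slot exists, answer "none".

Emeka free: 12:15-16:25, 16:30-17:05, 18:25-20:00 (invert busy blocks within the working day).
Ben free: 13:00-13:45, 14:00-17:25, 18:50-20:00 (invert busy blocks within the working day).
Hiro free: 10:00-11:20, 11:55-13:40, 13:50-16:00, 16:35-19:30.
Emeka ∩ Ben: 13:00-13:45, 14:00-16:25, 16:30-17:05, 18:50-20:00.
Emeka ∩ Ben ∩ Hiro: 13:00-13:40, 14:00-16:00, 16:35-17:05, 18:50-19:30.
The last common window of at least 90 minutes is 14:00-16:00; a 90-minute meeting can start as late as 14:30 and still end by 16:00.

14:30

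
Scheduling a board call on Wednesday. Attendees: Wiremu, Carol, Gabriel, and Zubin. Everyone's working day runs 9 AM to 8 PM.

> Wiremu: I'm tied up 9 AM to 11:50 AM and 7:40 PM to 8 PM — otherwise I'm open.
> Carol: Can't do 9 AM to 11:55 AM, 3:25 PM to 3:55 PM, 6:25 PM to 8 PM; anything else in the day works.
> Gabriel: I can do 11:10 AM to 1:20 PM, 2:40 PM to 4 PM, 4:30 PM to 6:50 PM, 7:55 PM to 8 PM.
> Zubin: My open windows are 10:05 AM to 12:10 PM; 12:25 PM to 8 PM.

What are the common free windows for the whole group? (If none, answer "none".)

Wiremu free: 11:50-19:40 (invert busy blocks within the working day).
Carol free: 11:55-15:25, 15:55-18:25 (invert busy blocks within the working day).
Gabriel free: 11:10-13:20, 14:40-16:00, 16:30-18:50, 19:55-20:00.
Zubin free: 10:05-12:10, 12:25-20:00.
Wiremu ∩ Carol: 11:55-15:25, 15:55-18:25.
Wiremu ∩ Carol ∩ Gabriel: 11:55-13:20, 14:40-15:25, 15:55-16:00, 16:30-18:25.
Wiremu ∩ Carol ∩ Gabriel ∩ Zubin: 11:55-12:10, 12:25-13:20, 14:40-15:25, 15:55-16:00, 16:30-18:25.
Those are the intersection windows.

11:55-12:10, 12:25-13:20, 14:40-15:25, 15:55-16:00, 16:30-18:25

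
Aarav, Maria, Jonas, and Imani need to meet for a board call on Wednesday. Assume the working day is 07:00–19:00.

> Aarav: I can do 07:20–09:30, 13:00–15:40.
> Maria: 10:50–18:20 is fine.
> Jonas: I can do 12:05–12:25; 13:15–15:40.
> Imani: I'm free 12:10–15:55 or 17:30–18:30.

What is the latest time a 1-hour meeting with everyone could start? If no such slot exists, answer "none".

14:40

Aarav ∩ Maria: 13:00-15:40.
Aarav ∩ Maria ∩ Jonas: 13:15-15:40.
Aarav ∩ Maria ∩ Jonas ∩ Imani: 13:15-15:40.
The last common window of at least 60 minutes is 13:15-15:40; a 60-minute meeting can start as late as 14:40 and still end by 15:40.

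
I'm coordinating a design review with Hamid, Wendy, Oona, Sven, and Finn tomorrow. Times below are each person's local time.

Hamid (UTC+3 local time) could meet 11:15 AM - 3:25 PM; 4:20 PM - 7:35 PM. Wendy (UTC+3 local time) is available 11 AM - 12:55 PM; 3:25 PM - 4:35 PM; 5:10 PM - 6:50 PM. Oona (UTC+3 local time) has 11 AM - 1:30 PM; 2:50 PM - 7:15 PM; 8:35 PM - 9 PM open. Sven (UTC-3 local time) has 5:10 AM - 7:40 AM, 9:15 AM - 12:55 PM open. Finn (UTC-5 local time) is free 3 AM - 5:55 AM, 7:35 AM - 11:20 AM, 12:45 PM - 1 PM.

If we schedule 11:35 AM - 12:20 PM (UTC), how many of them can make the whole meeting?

Hamid in UTC: 08:15-12:25, 13:20-16:35 (subtract 3h to convert from UTC+3).
Wendy in UTC: 08:00-09:55, 12:25-13:35, 14:10-15:50 (subtract 3h to convert from UTC+3).
Oona in UTC: 08:00-10:30, 11:50-16:15, 17:35-18:00 (subtract 3h to convert from UTC+3).
Sven in UTC: 08:10-10:40, 12:15-15:55 (add 3h to convert from UTC-3).
Finn in UTC: 08:00-10:55, 12:35-16:20, 17:45-18:00 (add 5h to convert from UTC-5).
Hamid can make the full 11:35-12:20 slot — that's 1.

1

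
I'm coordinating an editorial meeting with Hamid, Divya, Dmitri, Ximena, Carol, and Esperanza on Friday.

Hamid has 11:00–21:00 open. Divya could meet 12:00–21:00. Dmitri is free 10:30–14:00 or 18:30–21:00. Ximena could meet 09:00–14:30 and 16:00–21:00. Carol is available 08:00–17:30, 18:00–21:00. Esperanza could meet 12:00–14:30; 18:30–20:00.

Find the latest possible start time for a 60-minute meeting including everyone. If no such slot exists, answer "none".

19:00

Hamid ∩ Divya: 12:00-21:00.
Hamid ∩ Divya ∩ Dmitri: 12:00-14:00, 18:30-21:00.
Hamid ∩ Divya ∩ Dmitri ∩ Ximena: 12:00-14:00, 18:30-21:00.
Hamid ∩ Divya ∩ Dmitri ∩ Ximena ∩ Carol: 12:00-14:00, 18:30-21:00.
Hamid ∩ Divya ∩ Dmitri ∩ Ximena ∩ Carol ∩ Esperanza: 12:00-14:00, 18:30-20:00.
So the common availability across everyone is 12:00-14:00, 18:30-20:00.
The last common window of at least 60 minutes is 18:30-20:00; a 60-minute meeting can start as late as 19:00 and still end by 20:00.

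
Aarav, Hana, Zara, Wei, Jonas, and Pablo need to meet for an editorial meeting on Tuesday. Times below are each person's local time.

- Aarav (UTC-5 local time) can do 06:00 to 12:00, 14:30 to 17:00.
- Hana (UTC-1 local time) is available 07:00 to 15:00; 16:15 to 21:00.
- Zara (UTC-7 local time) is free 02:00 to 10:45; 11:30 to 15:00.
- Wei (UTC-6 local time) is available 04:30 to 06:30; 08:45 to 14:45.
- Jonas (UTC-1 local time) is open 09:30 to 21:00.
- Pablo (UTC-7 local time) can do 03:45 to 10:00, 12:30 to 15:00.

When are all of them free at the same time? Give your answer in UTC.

11:00-12:30, 14:45-16:00, 19:30-20:45

Aarav in UTC: 11:00-17:00, 19:30-22:00 (add 5h to convert from UTC-5).
Hana in UTC: 08:00-16:00, 17:15-22:00 (add 1h to convert from UTC-1).
Zara in UTC: 09:00-17:45, 18:30-22:00 (add 7h to convert from UTC-7).
Wei in UTC: 10:30-12:30, 14:45-20:45 (add 6h to convert from UTC-6).
Jonas in UTC: 10:30-22:00 (add 1h to convert from UTC-1).
Pablo in UTC: 10:45-17:00, 19:30-22:00 (add 7h to convert from UTC-7).
Aarav ∩ Hana: 11:00-16:00, 19:30-22:00.
Aarav ∩ Hana ∩ Zara: 11:00-16:00, 19:30-22:00.
Aarav ∩ Hana ∩ Zara ∩ Wei: 11:00-12:30, 14:45-16:00, 19:30-20:45.
Aarav ∩ Hana ∩ Zara ∩ Wei ∩ Jonas: 11:00-12:30, 14:45-16:00, 19:30-20:45.
Aarav ∩ Hana ∩ Zara ∩ Wei ∩ Jonas ∩ Pablo: 11:00-12:30, 14:45-16:00, 19:30-20:45.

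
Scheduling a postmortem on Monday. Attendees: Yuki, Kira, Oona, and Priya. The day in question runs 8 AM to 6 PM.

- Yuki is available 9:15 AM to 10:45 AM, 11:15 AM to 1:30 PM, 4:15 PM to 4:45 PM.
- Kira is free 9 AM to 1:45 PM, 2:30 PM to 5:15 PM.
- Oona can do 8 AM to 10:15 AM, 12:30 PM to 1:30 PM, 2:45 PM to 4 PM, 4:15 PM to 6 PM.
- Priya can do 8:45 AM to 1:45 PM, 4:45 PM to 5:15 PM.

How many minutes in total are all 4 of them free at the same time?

120

Yuki ∩ Kira: 09:15-10:45, 11:15-13:30, 16:15-16:45.
Yuki ∩ Kira ∩ Oona: 09:15-10:15, 12:30-13:30, 16:15-16:45.
Yuki ∩ Kira ∩ Oona ∩ Priya: 09:15-10:15, 12:30-13:30.
Summing the common windows: 60 + 60 = 120 minutes.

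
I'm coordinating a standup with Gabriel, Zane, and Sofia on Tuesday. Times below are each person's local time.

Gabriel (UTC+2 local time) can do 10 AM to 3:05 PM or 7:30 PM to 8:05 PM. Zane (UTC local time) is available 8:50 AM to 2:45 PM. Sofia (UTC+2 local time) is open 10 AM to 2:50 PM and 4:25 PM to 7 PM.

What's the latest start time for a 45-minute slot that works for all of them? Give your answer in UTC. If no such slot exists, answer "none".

12:05

Gabriel in UTC: 08:00-13:05, 17:30-18:05 (subtract 2h to convert from UTC+2).
Zane in UTC: 08:50-14:45.
Sofia in UTC: 08:00-12:50, 14:25-17:00 (subtract 2h to convert from UTC+2).
Gabriel ∩ Zane: 08:50-13:05.
Gabriel ∩ Zane ∩ Sofia: 08:50-12:50.
So the common availability across everyone is 08:50-12:50.
The last common window of at least 45 minutes is 08:50-12:50; a 45-minute meeting can start as late as 12:05 and still end by 12:50.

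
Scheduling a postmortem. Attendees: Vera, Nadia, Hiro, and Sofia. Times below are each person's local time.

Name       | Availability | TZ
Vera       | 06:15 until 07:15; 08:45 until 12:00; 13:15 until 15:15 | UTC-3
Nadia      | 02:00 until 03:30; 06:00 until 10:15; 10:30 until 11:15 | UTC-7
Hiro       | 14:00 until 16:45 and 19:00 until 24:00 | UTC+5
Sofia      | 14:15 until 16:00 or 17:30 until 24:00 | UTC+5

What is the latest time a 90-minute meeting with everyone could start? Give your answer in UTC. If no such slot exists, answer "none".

none

Vera in UTC: 09:15-10:15, 11:45-15:00, 16:15-18:15 (add 3h to convert from UTC-3).
Nadia in UTC: 09:00-10:30, 13:00-17:15, 17:30-18:15 (add 7h to convert from UTC-7).
Hiro in UTC: 09:00-11:45, 14:00-19:00 (subtract 5h to convert from UTC+5).
Sofia in UTC: 09:15-11:00, 12:30-19:00 (subtract 5h to convert from UTC+5).
Vera ∩ Nadia: 09:15-10:15, 13:00-15:00, 16:15-17:15, 17:30-18:15.
Vera ∩ Nadia ∩ Hiro: 09:15-10:15, 14:00-15:00, 16:15-17:15, 17:30-18:15.
Vera ∩ Nadia ∩ Hiro ∩ Sofia: 09:15-10:15, 14:00-15:00, 16:15-17:15, 17:30-18:15.
No common window is at least 90 minutes long.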